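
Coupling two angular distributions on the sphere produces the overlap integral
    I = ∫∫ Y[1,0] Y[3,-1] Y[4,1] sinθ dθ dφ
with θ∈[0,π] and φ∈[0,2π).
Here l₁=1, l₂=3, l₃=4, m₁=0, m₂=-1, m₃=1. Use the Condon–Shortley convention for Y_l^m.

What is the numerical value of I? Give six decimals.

-0.238414

Rules hold: Σm=0, L=8 even, 2≤4≤4.
N = 3·7·9 = 189
Δ = 0!·2!·6!/9! = 1/252
Racah Σ t=0..0: t=0:+1/36 = 1/36
⇒ 3j(1 3 4; 0 0 0)² = 4/63, sgn +1
Racah Σ t=0..0: t=0:+1/48 = 1/48
⇒ 3j(1 3 4; 0 -1 1)² = 5/84, sgn -1
4πI² = N·(3j₀)²·(3jₘ)² = 5/7
I = -1·√(0.714286/4π) = -0.23841361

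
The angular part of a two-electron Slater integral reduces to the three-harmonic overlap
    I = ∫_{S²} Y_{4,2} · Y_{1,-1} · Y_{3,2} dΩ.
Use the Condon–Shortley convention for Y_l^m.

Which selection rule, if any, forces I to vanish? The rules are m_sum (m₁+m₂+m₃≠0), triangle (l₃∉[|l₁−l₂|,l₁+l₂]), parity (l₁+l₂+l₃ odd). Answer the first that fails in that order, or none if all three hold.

m_sum

Σmᵢ = 3  ✗
l₃∈[|l₁−l₂|,l₁+l₂]=[3,5], have l₃=3
Σlᵢ = 8 ⇒ even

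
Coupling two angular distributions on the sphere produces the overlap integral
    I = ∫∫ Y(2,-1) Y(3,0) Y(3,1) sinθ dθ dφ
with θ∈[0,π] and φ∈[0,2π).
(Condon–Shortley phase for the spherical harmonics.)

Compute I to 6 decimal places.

Checks pass: Σm=0; 8 even; l₃=3∈[1,5].
(2·2+1)(2·3+1)(2·3+1) = 245
Δ: 2! 2! 4! / 9! → 1/3780
sum: t=0:+1/24 t=1:−1/4 t=2:+1/24 = -1/6
3j²(2 3 3; 0 0 0) = Δ·Π!·Σ² = 4/105  (sign +1)
sum: t=1:−1/8 t=2:+1/12 = -1/24
3j²(2 3 3; -1 0 1) = Δ·Π!·Σ² = 1/210  (sign -1)
combine: 4πI² = 245·4/105·1/210 = 2/45
take √, sign -1: I = -0.05947080

-0.059471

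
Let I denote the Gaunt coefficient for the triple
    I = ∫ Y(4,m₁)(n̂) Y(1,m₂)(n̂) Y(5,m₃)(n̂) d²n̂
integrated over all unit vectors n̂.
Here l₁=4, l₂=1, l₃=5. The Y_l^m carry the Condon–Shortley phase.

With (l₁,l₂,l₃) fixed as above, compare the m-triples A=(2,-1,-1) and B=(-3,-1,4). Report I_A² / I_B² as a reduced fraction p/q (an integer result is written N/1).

Same 4,1,5: normalisation and zero-m 3j drop out of the ratio.
A: Δ: 0! 8! 2! / 11! → 1/495; sum: t=0:+1/2880 = 1/2880; 3j²(4 1 5; 2 -1 -1) = Δ·Π!·Σ² = 2/165  (sign +1)
B: Δ: 0! 8! 2! / 11! → 1/495; sum: t=0:+1/10080 = 1/10080; 3j²(4 1 5; -3 -1 4) = Δ·Π!·Σ² = 4/55  (sign -1)
I_A²/I_B² = (2/165)/(4/55) = 1/6

1/6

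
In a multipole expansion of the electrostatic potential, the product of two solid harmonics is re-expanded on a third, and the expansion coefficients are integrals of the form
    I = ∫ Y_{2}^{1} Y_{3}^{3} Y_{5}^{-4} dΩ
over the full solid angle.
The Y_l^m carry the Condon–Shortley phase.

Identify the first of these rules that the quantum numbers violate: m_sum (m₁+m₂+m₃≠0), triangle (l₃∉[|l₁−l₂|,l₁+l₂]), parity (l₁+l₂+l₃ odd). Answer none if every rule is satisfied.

none

azimuthal sum: 1 + 3 − 4 = 0  ✓
1 ≤ 5 ≤ 5 (triangle on l)  ✓
L = 2 + 3 + 5 = 10 (even)  ✓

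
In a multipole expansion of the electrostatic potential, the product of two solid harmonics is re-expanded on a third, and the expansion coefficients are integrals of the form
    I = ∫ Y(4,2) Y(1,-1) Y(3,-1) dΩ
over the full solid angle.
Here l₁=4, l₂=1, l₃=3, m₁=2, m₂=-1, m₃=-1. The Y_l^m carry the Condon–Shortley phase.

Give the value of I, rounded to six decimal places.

Checks pass: Σm=0; 8 even; l₃=3∈[3,5].
(2·4+1)(2·1+1)(2·3+1) = 189
Δ: 2! 6! 0! / 9! → 1/252
sum: t=1:−1/36 = -1/36
3j²(4 1 3; 0 0 0) = Δ·Π!·Σ² = 4/63  (sign +1)
sum: t=0:+1/96 = 1/96
3j²(4 1 3; 2 -1 -1) = Δ·Π!·Σ² = 5/84  (sign +1)
combine: 4πI² = 189·4/63·5/84 = 5/7
take √, sign +1: I = 0.23841361

0.238414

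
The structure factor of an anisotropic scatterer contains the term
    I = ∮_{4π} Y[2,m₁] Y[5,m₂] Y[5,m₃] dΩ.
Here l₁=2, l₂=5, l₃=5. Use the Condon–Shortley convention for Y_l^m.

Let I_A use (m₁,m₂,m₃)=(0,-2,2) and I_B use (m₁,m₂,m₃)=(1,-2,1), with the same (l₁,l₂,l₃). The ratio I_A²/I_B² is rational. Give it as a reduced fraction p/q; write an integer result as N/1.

6/7

l's match ⇒ only the (l;m) 3-j factors differ between A and B.
A: triangle coeff Δ(2,5,5) = 1/38610; Σ_t [0,2]: t=0:+1/2880 t=1:−1/1440 t=2:+1/20160 = -1/3360; (3j)²=6/715 [(2 5 5; 0 -2 2)], sign=+1
B: triangle coeff Δ(2,5,5) = 1/38610; Σ_t [0,1]: t=0:+1/1440 t=1:−1/2880 = 1/2880; (3j)²=7/715 [(2 5 5; 1 -2 1)], sign=+1
I_A²/I_B² = (6/715)/(7/715) = 6/7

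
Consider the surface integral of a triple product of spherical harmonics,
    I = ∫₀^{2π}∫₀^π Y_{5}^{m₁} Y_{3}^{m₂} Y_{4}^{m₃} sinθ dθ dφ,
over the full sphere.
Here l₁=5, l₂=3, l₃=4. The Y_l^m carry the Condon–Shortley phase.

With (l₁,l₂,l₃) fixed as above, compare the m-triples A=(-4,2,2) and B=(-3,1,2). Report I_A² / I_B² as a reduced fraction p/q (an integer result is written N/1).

80/81

Same 5,3,4: normalisation and zero-m 3j drop out of the ratio.
A: Δ: 4! 6! 2! / 13! → 1/180180; sum: t=3:−1/8640 t=4:+1/2880 = 1/4320; 3j²(5 3 4; -4 2 2) = Δ·Π!·Σ² = 8/429  (sign +1)
B: Δ: 4! 6! 2! / 13! → 1/180180; sum: t=2:+1/5760 t=3:−1/720 t=4:+1/2304 = -1/1280; 3j²(5 3 4; -3 1 2) = Δ·Π!·Σ² = 27/1430  (sign -1)
I_A²/I_B² = (8/429)/(27/1430) = 80/81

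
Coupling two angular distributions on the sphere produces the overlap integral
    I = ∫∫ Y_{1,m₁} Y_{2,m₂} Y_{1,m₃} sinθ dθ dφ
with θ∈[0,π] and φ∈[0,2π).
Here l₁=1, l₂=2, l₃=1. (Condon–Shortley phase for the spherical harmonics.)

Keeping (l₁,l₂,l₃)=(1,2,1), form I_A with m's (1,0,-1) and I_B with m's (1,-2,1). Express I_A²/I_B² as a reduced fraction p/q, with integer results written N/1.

Shared (l₁,l₂,l₃)=(1,2,1): N and (l;000)² cancel in I_A²/I_B².
A: Δ = 2!·0!·2!/5! = 1/30; Racah Σ t=0..0: t=0:+1/4 = 1/4; ⇒ 3j(1 2 1; 1 0 -1)² = 1/30, sgn +1
B: Δ = 2!·0!·2!/5! = 1/30; Racah Σ t=0..0: t=0:+1/4 = 1/4; ⇒ 3j(1 2 1; 1 -2 1)² = 1/5, sgn +1
I_A²/I_B² = (1/30)/(1/5) = 1/6

1/6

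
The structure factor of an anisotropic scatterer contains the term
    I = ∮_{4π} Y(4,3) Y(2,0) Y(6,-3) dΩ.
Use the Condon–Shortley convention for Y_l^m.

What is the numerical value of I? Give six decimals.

m-sum 0 ✓  L=12 even ✓  2≤6≤6 ✓
Π(2lᵢ+1) = 9×5×13 = 585
triangle coeff Δ(4,2,6) = 1/6435
Σ_t [0,0]: t=0:+1/2304 = 1/2304
(3j)²=5/143 [(4 2 6; 0 0 0)], sign=+1
Σ_t [0,0]: t=0:+1/20160 = 1/20160
(3j)²=12/715 [(4 2 6; 3 0 -3)], sign=-1
⇒ 4πI² = 540/1573
I = (-1)√(540/1573/(4π)) = -0.16528277

-0.165283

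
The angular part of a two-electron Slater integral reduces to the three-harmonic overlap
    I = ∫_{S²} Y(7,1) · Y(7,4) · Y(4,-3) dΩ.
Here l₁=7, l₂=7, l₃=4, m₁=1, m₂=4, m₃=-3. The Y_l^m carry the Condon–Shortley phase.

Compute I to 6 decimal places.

1 + 4 − 3 = 2 ≠ 0: azimuthal integral kills it; I = 0

0.000000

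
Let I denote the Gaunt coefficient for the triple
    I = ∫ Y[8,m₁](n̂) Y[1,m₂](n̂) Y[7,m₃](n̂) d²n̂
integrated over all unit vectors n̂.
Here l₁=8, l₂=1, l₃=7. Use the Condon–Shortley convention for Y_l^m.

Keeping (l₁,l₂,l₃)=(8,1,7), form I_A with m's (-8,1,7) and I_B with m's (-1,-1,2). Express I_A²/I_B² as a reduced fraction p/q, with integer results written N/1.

40/7

l's match ⇒ only the (l;m) 3-j factors differ between A and B.
A: triangle coeff Δ(8,1,7) = 1/2040; Σ_t [2,2]: t=2:+1/174356582400 = 1/174356582400; (3j)²=1/17 [(8 1 7; -8 1 7)], sign=+1
B: triangle coeff Δ(8,1,7) = 1/2040; Σ_t [0,0]: t=0:+1/87091200 = 1/87091200; (3j)²=7/680 [(8 1 7; -1 -1 2)], sign=-1
I_A²/I_B² = (1/17)/(7/680) = 40/7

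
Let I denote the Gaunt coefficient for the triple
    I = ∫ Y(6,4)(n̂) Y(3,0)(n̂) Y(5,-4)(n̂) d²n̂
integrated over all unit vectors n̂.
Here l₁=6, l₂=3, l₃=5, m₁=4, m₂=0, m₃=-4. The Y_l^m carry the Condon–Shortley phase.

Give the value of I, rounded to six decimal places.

Checks pass: Σm=0; 14 even; l₃=5∈[3,9].
(2·6+1)(2·3+1)(2·5+1) = 1001
Δ: 4! 8! 2! / 15! → 1/675675
sum: t=1:−1/8640 t=2:+1/2304 t=3:−1/8640 = 7/34560
3j²(6 3 5; 0 0 0) = Δ·Π!·Σ² = 7/429  (sign -1)
sum: t=1:−1/60480 t=2:+1/161280 = -1/96768
3j²(6 3 5; 4 0 -4) = Δ·Π!·Σ² = 15/1001  (sign +1)
combine: 4πI² = 1001·7/429·15/1001 = 35/143
take √, sign -1: I = -0.13956004

-0.139560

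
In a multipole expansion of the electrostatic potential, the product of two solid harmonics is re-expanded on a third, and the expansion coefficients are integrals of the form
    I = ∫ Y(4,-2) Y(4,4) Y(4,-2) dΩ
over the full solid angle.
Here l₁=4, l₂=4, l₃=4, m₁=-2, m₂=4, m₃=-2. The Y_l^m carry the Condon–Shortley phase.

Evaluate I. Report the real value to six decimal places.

0.190983

Rules hold: Σm=0, L=12 even, 0≤4≤8.
N = 9·9·9 = 729
Δ = 4!·4!·4!/13! = 1/450450
Racah Σ t=0..4: t=0:+1/13824 t=1:−1/216 t=2:+1/64 t=3:−1/216 t=4:+1/13824 = 5/768
⇒ 3j(4 4 4; 0 0 0)² = 18/1001, sgn +1
Racah Σ t=4..4: t=4:+1/2304 = 1/2304
⇒ 3j(4 4 4; -2 4 -2)² = 5/143, sgn +1
4πI² = N·(3j₀)²·(3jₘ)² = 65610/143143
I = +1·√(0.458353/4π) = 0.19098314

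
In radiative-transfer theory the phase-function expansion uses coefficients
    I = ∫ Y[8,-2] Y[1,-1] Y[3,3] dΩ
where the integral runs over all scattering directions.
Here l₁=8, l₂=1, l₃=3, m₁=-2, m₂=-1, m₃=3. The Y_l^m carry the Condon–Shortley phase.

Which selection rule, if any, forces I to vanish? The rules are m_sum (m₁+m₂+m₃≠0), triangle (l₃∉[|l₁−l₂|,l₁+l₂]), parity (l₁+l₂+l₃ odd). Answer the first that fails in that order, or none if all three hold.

triangle

azimuthal sum: -2 − 1 + 3 = 0  ✓
7 ≤ 3 ≤ 9 (triangle on l)  ✗
L = 8 + 1 + 3 = 12 (even)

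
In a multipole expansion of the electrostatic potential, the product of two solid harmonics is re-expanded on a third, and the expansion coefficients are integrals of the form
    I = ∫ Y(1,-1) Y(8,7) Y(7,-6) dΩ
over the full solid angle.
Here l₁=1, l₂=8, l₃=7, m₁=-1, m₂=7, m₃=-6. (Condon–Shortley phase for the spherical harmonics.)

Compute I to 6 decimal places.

-0.313531

Rules hold: Σm=0, L=16 even, 7≤7≤9.
N = 3·17·15 = 765
Δ = 2!·0!·14!/17! = 1/2040
Racah Σ t=1..1: t=1:−1/25401600 = -1/25401600
⇒ 3j(1 8 7; 0 0 0)² = 8/255, sgn +1
Racah Σ t=2..2: t=2:+1/12454041600 = 1/12454041600
⇒ 3j(1 8 7; -1 7 -6)² = 7/136, sgn -1
4πI² = N·(3j₀)²·(3jₘ)² = 21/17
I = -1·√(1.23529/4π) = -0.31353083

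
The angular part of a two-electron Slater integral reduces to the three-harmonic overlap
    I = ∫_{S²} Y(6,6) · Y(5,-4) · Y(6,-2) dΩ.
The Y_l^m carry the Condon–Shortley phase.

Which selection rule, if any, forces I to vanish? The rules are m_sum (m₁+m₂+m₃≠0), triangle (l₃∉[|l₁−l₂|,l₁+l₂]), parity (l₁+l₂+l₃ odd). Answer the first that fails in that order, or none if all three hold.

parity

Σmᵢ = 0  ✓
l₃∈[|l₁−l₂|,l₁+l₂]=[1,11], have l₃=6  ✓
Σlᵢ = 17 ⇒ odd  ✗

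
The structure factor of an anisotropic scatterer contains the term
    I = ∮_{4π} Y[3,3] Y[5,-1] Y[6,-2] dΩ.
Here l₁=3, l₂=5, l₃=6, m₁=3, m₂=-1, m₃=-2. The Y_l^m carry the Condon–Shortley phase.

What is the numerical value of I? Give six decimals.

Rules hold: Σm=0, L=14 even, 2≤6≤8.
N = 7·11·13 = 1001
Δ = 2!·4!·8!/15! = 1/675675
Racah Σ t=0..2: t=0:+1/8640 t=1:−1/2304 t=2:+1/8640 = -7/34560
⇒ 3j(3 5 6; 0 0 0)² = 7/429, sgn -1
Racah Σ t=0..0: t=0:+1/27648 = 1/27648
⇒ 3j(3 5 6; 3 -1 -2)² = 10/429, sgn +1
4πI² = N·(3j₀)²·(3jₘ)² = 490/1287
I = -1·√(0.38073/4π) = -0.17406195

-0.174062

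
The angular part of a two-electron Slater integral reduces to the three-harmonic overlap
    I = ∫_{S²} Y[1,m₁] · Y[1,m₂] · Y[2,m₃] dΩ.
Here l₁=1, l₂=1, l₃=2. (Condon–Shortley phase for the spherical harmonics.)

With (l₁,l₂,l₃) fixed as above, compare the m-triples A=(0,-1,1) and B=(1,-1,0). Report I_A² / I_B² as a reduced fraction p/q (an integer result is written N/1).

l's match ⇒ only the (l;m) 3-j factors differ between A and B.
A: triangle coeff Δ(1,1,2) = 1/30; Σ_t [0,0]: t=0:+1/2 = 1/2; (3j)²=1/10 [(1 1 2; 0 -1 1)], sign=-1
B: triangle coeff Δ(1,1,2) = 1/30; Σ_t [0,0]: t=0:+1/4 = 1/4; (3j)²=1/30 [(1 1 2; 1 -1 0)], sign=+1
I_A²/I_B² = (1/10)/(1/30) = 3/1

3/1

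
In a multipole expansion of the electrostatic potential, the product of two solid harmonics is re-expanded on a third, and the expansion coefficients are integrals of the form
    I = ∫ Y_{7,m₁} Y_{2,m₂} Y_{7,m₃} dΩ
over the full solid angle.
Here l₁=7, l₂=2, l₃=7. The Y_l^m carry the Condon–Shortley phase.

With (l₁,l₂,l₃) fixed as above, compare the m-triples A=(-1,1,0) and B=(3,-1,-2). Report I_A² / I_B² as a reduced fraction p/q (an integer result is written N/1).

28/625

Same 7,2,7: normalisation and zero-m 3j drop out of the ratio.
A: Δ: 2! 12! 2! / 17! → 1/185640; sum: t=1:−1/1209600 t=2:+1/1036800 = 1/7257600; 3j²(7 2 7; -1 1 0) = Δ·Π!·Σ² = 1/2210  (sign -1)
B: Δ: 2! 12! 2! / 17! → 1/185640; sum: t=0:+1/1935360 t=1:−1/4354560 = 1/3483648; 3j²(7 2 7; 3 -1 -2) = Δ·Π!·Σ² = 125/12376  (sign -1)
I_A²/I_B² = (1/2210)/(125/12376) = 28/625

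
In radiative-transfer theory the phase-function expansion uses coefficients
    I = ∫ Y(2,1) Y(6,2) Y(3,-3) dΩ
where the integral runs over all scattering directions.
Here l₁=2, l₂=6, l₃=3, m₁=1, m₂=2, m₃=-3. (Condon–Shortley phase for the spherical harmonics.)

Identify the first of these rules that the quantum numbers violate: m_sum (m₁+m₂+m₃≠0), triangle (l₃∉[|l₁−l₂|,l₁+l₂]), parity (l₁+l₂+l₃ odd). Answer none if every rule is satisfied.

triangle

m₁+m₂+m₃ = 1 + 2 − 3 = 0  ✓
triangle: |2−6|=4 ≤ l₃=3 ≤ 2+6=8  ✗
parity: l₁+l₂+l₃ = 11 is odd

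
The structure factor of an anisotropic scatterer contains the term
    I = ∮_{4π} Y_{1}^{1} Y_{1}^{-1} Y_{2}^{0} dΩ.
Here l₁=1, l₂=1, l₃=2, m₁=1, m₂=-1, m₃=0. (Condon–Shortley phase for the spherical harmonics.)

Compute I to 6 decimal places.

0.126157

m-sum 0 ✓  L=4 even ✓  0≤2≤2 ✓
Π(2lᵢ+1) = 3×3×5 = 45
triangle coeff Δ(1,1,2) = 1/30
Σ_t [0,0]: t=0:+1/1 = 1/1
(3j)²=2/15 [(1 1 2; 0 0 0)], sign=+1
Σ_t [0,0]: t=0:+1/4 = 1/4
(3j)²=1/30 [(1 1 2; 1 -1 0)], sign=+1
⇒ 4πI² = 1/5
I = (+1)√(1/5/(4π)) = 0.12615663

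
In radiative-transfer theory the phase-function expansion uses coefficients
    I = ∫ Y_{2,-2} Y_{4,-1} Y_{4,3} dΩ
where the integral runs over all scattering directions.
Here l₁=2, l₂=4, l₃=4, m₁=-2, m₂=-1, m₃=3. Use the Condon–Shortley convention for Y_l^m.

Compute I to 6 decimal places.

0.159270

Checks pass: Σm=0; 10 even; l₃=4∈[2,6].
(2·2+1)(2·4+1)(2·4+1) = 405
Δ: 2! 2! 6! / 11! → 1/13860
sum: t=0:+1/192 t=1:−1/36 t=2:+1/192 = -5/288
3j²(2 4 4; 0 0 0) = Δ·Π!·Σ² = 20/693  (sign -1)
sum: t=2:+1/480 = 1/480
3j²(2 4 4; -2 -1 3) = Δ·Π!·Σ² = 3/110  (sign -1)
combine: 4πI² = 405·20/693·3/110 = 270/847
take √, sign +1: I = 0.15927046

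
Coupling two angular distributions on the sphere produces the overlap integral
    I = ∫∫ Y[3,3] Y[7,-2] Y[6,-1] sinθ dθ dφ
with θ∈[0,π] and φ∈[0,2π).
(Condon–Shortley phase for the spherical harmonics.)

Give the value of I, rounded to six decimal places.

Checks pass: Σm=0; 16 even; l₃=6∈[4,10].
(2·3+1)(2·7+1)(2·6+1) = 1365
Δ: 4! 2! 10! / 17! → 1/2042040
sum: t=1:−1/207360 t=2:+1/57600 t=3:−1/207360 = 1/129600
3j²(3 7 6; 0 0 0) = Δ·Π!·Σ² = 168/12155  (sign +1)
sum: t=0:+1/691200 = 1/691200
3j²(3 7 6; 3 -2 -1) = Δ·Π!·Σ² = 189/9724  (sign -1)
combine: 4πI² = 1365·168/12155·189/9724 = 166698/454597
take √, sign -1: I = -0.17082325

-0.170823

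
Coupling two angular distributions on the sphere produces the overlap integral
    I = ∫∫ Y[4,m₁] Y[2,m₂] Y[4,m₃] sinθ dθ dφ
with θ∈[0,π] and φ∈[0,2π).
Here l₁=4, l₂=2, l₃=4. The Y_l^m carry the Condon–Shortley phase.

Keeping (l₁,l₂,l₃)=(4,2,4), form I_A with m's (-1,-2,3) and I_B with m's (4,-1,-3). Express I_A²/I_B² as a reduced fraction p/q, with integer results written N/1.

9/14

l's match ⇒ only the (l;m) 3-j factors differ between A and B.
A: triangle coeff Δ(4,2,4) = 1/13860; Σ_t [0,0]: t=0:+1/480 = 1/480; (3j)²=3/110 [(4 2 4; -1 -2 3)], sign=-1
B: triangle coeff Δ(4,2,4) = 1/13860; Σ_t [0,0]: t=0:+1/1440 = 1/1440; (3j)²=7/165 [(4 2 4; 4 -1 -3)], sign=-1
I_A²/I_B² = (3/110)/(7/165) = 9/14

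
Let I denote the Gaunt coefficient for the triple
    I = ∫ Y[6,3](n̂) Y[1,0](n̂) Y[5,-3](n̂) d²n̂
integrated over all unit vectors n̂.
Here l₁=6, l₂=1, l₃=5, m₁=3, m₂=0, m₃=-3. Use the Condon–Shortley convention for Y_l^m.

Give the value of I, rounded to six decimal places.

-0.212310

Rules hold: Σm=0, L=12 even, 5≤5≤7.
N = 13·3·11 = 429
Δ = 2!·10!·0!/13! = 1/858
Racah Σ t=1..1: t=1:−1/14400 = -1/14400
⇒ 3j(6 1 5; 0 0 0)² = 6/143, sgn +1
Racah Σ t=1..1: t=1:−1/80640 = -1/80640
⇒ 3j(6 1 5; 3 0 -3)² = 9/286, sgn -1
4πI² = N·(3j₀)²·(3jₘ)² = 81/143
I = -1·√(0.566434/4π) = -0.21230956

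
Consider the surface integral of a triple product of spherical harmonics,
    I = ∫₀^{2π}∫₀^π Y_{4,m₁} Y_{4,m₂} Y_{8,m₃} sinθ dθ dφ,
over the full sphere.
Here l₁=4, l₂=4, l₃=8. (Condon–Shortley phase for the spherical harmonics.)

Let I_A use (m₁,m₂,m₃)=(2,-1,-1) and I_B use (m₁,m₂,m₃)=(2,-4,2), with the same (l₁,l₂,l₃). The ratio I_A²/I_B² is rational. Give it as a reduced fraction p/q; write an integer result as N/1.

196/5

l's match ⇒ only the (l;m) 3-j factors differ between A and B.
A: triangle coeff Δ(4,4,8) = 1/218790; Σ_t [0,0]: t=0:+1/1036800 = 1/1036800; (3j)²=98/12155 [(4 4 8; 2 -1 -1)], sign=-1
B: triangle coeff Δ(4,4,8) = 1/218790; Σ_t [0,0]: t=0:+1/58060800 = 1/58060800; (3j)²=1/4862 [(4 4 8; 2 -4 2)], sign=+1
I_A²/I_B² = (98/12155)/(1/4862) = 196/5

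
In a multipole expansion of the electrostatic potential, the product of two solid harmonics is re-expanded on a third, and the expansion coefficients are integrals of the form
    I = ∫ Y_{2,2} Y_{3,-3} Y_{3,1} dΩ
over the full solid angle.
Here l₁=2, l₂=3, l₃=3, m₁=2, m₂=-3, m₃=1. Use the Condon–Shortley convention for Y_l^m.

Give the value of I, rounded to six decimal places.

0.132981

Rules hold: Σm=0, L=8 even, 1≤3≤5.
N = 5·7·7 = 245
Δ = 2!·2!·4!/9! = 1/3780
Racah Σ t=0..2: t=0:+1/24 t=1:−1/4 t=2:+1/24 = -1/6
⇒ 3j(2 3 3; 0 0 0)² = 4/105, sgn +1
Racah Σ t=0..0: t=0:+1/96 = 1/96
⇒ 3j(2 3 3; 2 -3 1)² = 1/42, sgn +1
4πI² = N·(3j₀)²·(3jₘ)² = 2/9
I = +1·√(0.222222/4π) = 0.13298076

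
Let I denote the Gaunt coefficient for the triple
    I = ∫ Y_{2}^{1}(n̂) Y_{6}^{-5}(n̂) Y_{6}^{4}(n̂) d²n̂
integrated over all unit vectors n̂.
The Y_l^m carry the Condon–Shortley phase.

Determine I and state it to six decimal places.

Rules hold: Σm=0, L=14 even, 4≤6≤8.
N = 5·13·13 = 845
Δ = 2!·2!·10!/15! = 1/90090
Racah Σ t=0..2: t=0:+1/69120 t=1:−1/14400 t=2:+1/69120 = -7/172800
⇒ 3j(2 6 6; 0 0 0)² = 14/715, sgn -1
Racah Σ t=0..1: t=0:+1/725760 t=1:−1/7257600 = 1/806400
⇒ 3j(2 6 6; 1 -5 4)² = 27/910, sgn +1
4πI² = N·(3j₀)²·(3jₘ)² = 27/55
I = -1·√(0.490909/4π) = -0.19764945

-0.197649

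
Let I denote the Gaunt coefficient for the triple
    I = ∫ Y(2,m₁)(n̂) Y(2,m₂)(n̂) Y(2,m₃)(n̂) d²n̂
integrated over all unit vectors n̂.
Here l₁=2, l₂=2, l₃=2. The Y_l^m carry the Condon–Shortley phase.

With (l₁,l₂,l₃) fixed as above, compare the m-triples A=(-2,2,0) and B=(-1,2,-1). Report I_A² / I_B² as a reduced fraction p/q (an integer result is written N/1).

Shared (l₁,l₂,l₃)=(2,2,2): N and (l;000)² cancel in I_A²/I_B².
A: Δ = 2!·2!·2!/7! = 1/630; Racah Σ t=2..2: t=2:+1/8 = 1/8; ⇒ 3j(2 2 2; -2 2 0)² = 2/35, sgn +1
B: Δ = 2!·2!·2!/7! = 1/630; Racah Σ t=2..2: t=2:+1/4 = 1/4; ⇒ 3j(2 2 2; -1 2 -1)² = 3/35, sgn -1
I_A²/I_B² = (2/35)/(3/35) = 2/3

2/3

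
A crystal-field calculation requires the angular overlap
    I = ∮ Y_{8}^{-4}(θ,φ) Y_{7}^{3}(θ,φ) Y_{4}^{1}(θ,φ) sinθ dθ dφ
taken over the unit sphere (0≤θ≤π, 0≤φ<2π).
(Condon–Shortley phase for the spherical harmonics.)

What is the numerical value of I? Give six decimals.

Σlᵢ=19 odd — θ-integrand is odd under cosθ→−cosθ; I=0

0.000000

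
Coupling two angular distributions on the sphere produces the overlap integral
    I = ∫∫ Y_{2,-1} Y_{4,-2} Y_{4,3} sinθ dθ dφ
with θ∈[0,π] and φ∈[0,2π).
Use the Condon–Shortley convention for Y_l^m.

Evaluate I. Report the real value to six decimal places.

m-sum 0 ✓  L=10 even ✓  2≤4≤6 ✓
Π(2lᵢ+1) = 5×9×9 = 405
triangle coeff Δ(2,4,4) = 1/13860
Σ_t [0,2]: t=0:+1/192 t=1:−1/36 t=2:+1/192 = -5/288
(3j)²=20/693 [(2 4 4; 0 0 0)], sign=-1
Σ_t [1,2]: t=1:−1/240 t=2:+1/1440 = -1/288
(3j)²=5/132 [(2 4 4; -1 -2 3)], sign=+1
⇒ 4πI² = 375/847
I = (-1)√(375/847/(4π)) = -0.18770204

-0.187702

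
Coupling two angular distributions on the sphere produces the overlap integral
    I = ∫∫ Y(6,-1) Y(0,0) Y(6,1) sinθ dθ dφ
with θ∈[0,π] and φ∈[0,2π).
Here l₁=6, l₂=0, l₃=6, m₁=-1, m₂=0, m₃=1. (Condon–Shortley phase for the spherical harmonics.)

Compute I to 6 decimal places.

m-sum 0 ✓  L=12 even ✓  6≤6≤6 ✓
Π(2lᵢ+1) = 13×1×13 = 169
triangle coeff Δ(6,0,6) = 1/13
Σ_t [0,0]: t=0:+1/518400 = 1/518400
(3j)²=1/13 [(6 0 6; 0 0 0)], sign=+1
Σ_t [0,0]: t=0:+1/604800 = 1/604800
(3j)²=1/13 [(6 0 6; -1 0 1)], sign=-1
⇒ 4πI² = 1/1
I = (-1)√(1/1/(4π)) = -0.28209479

-0.282095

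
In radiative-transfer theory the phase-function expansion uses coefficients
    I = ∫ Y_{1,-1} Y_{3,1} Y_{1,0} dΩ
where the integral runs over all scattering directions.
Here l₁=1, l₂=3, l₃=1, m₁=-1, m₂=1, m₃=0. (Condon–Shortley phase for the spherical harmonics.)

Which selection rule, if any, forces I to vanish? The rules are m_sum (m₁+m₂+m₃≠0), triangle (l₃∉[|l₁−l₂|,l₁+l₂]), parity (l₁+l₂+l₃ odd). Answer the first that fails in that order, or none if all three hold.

Σmᵢ = 0  ✓
l₃∈[|l₁−l₂|,l₁+l₂]=[2,4], have l₃=1  ✗
Σlᵢ = 5 ⇒ odd

triangle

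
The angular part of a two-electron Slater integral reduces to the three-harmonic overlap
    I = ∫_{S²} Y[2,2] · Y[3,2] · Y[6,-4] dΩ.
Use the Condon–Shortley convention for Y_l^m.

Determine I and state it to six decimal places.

0.000000

|2−3|≤6≤2+3 violated ⇒ I = 0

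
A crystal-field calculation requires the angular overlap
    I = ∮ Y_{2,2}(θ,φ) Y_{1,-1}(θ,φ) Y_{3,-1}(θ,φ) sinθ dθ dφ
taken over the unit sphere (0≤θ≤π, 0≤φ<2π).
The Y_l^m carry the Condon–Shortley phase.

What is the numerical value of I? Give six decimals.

Checks pass: Σm=0; 6 even; l₃=3∈[1,3].
(2·2+1)(2·1+1)(2·3+1) = 105
Δ: 0! 4! 2! / 7! → 1/105
sum: t=0:+1/4 = 1/4
3j²(2 1 3; 0 0 0) = Δ·Π!·Σ² = 3/35  (sign -1)
sum: t=0:+1/48 = 1/48
3j²(2 1 3; 2 -1 -1) = Δ·Π!·Σ² = 1/105  (sign +1)
combine: 4πI² = 105·3/35·1/105 = 3/35
take √, sign -1: I = -0.08258890

-0.082589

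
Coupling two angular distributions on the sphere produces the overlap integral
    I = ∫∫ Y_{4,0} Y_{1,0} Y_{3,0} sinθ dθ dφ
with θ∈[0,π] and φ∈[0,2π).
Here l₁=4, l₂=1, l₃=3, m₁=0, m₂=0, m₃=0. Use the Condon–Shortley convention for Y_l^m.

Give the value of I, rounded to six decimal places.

0.246233

m-sum 0 ✓  L=8 even ✓  3≤3≤5 ✓
Π(2lᵢ+1) = 9×3×7 = 189
triangle coeff Δ(4,1,3) = 1/252
Σ_t [1,1]: t=1:−1/36 = -1/36
(3j)²=4/63 [(4 1 3; 0 0 0)], sign=+1
(m-triple is (0,0,0) — same symbol as above.)
⇒ 4πI² = 16/21
I = (+1)√(16/21/(4π)) = 0.24623252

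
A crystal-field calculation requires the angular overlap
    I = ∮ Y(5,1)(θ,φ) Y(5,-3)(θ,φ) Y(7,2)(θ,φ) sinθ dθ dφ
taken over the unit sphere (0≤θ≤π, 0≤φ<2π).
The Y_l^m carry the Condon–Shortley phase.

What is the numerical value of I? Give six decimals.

0.000000

L=17 odd ⇒ parity kills the (l;000) factor ⇒ I = 0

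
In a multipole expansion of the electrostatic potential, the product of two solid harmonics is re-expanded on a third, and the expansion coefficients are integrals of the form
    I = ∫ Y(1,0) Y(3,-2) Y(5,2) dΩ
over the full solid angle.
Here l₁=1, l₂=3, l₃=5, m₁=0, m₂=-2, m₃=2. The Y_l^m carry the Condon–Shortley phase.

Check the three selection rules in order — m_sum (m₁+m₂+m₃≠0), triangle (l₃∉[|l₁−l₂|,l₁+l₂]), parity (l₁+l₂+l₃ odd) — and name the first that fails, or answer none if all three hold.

triangle

azimuthal sum: 0 − 2 + 2 = 0  ✓
2 ≤ 5 ≤ 4 (triangle on l)  ✗
L = 1 + 3 + 5 = 9 (odd)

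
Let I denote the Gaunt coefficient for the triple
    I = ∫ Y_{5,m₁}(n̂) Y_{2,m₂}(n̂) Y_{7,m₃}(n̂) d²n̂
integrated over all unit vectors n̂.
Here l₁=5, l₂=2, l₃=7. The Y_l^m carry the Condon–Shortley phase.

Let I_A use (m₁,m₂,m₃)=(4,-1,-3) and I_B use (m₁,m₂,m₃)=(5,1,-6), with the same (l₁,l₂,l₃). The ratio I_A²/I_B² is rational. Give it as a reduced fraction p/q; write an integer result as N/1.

l's match ⇒ only the (l;m) 3-j factors differ between A and B.
A: triangle coeff Δ(5,2,7) = 1/15015; Σ_t [0,0]: t=0:+1/2177280 = 1/2177280; (3j)²=8/3003 [(5 2 7; 4 -1 -3)], sign=+1
B: triangle coeff Δ(5,2,7) = 1/15015; Σ_t [0,0]: t=0:+1/21772800 = 1/21772800; (3j)²=2/105 [(5 2 7; 5 1 -6)], sign=-1
I_A²/I_B² = (8/3003)/(2/105) = 20/143

20/143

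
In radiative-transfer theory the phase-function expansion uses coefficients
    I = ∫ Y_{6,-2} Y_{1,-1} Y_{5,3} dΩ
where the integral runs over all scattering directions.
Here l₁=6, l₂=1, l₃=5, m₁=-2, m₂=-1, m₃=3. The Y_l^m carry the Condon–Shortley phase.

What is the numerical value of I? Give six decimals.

0.100084

Checks pass: Σm=0; 12 even; l₃=5∈[5,7].
(2·6+1)(2·1+1)(2·5+1) = 429
Δ: 2! 10! 0! / 13! → 1/858
sum: t=1:−1/14400 = -1/14400
3j²(6 1 5; 0 0 0) = Δ·Π!·Σ² = 6/143  (sign +1)
sum: t=0:+1/161280 = 1/161280
3j²(6 1 5; -2 -1 3) = Δ·Π!·Σ² = 1/143  (sign +1)
combine: 4πI² = 429·6/143·1/143 = 18/143
take √, sign +1: I = 0.10008369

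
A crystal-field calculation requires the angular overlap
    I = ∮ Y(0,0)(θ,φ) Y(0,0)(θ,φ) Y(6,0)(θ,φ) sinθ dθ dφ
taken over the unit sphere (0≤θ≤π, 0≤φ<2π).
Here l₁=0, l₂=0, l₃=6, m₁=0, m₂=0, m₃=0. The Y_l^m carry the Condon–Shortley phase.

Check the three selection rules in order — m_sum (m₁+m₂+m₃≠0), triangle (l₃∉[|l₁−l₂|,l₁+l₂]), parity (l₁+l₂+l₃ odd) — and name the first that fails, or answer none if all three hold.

Σmᵢ = 0  ✓
l₃∈[|l₁−l₂|,l₁+l₂]=[0,0], have l₃=6  ✗
Σlᵢ = 6 ⇒ even

triangle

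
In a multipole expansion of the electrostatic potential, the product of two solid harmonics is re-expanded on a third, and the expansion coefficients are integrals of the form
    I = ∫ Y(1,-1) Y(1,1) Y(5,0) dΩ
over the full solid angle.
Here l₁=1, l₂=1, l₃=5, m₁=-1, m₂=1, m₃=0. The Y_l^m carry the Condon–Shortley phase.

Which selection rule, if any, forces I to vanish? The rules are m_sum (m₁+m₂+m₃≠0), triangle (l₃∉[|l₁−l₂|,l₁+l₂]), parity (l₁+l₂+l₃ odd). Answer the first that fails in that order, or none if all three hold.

triangle

m₁+m₂+m₃ = -1 + 1 + 0 = 0  ✓
triangle: |1−1|=0 ≤ l₃=5 ≤ 1+1=2  ✗
parity: l₁+l₂+l₃ = 7 is odd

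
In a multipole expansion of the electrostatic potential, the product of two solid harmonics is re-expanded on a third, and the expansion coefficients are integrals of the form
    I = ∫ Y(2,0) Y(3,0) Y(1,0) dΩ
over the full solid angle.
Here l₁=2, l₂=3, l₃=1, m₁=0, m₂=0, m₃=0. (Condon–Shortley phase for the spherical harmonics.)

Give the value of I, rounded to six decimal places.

0.247767

Checks pass: Σm=0; 6 even; l₃=1∈[1,5].
(2·2+1)(2·3+1)(2·1+1) = 105
Δ: 4! 0! 2! / 7! → 1/105
sum: t=2:+1/4 = 1/4
3j²(2 3 1; 0 0 0) = Δ·Π!·Σ² = 3/35  (sign -1)
(m-triple is (0,0,0) — same symbol as above.)
combine: 4πI² = 105·3/35·3/35 = 27/35
take √, sign +1: I = 0.24776670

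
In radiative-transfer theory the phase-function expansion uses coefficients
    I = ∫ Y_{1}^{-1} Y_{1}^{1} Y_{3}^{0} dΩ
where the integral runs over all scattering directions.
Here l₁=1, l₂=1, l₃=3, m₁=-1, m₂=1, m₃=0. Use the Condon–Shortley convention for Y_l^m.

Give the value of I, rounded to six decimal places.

0.000000

triangle: need 0≤l₃≤2, have 3; I=0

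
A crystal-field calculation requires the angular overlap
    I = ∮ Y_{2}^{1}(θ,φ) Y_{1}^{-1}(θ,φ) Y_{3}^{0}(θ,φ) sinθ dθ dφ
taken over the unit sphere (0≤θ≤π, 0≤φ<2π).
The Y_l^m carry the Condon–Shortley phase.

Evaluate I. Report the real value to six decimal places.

0.143048

Checks pass: Σm=0; 6 even; l₃=3∈[1,3].
(2·2+1)(2·1+1)(2·3+1) = 105
Δ: 0! 4! 2! / 7! → 1/105
sum: t=0:+1/4 = 1/4
3j²(2 1 3; 0 0 0) = Δ·Π!·Σ² = 3/35  (sign -1)
sum: t=0:+1/12 = 1/12
3j²(2 1 3; 1 -1 0) = Δ·Π!·Σ² = 1/35  (sign -1)
combine: 4πI² = 105·3/35·1/35 = 9/35
take √, sign +1: I = 0.14304817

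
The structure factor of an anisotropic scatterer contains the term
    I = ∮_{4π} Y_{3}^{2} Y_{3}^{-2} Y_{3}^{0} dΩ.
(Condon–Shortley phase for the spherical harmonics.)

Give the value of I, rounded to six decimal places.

L=9 odd ⇒ parity kills the (l;000) factor ⇒ I = 0

0.000000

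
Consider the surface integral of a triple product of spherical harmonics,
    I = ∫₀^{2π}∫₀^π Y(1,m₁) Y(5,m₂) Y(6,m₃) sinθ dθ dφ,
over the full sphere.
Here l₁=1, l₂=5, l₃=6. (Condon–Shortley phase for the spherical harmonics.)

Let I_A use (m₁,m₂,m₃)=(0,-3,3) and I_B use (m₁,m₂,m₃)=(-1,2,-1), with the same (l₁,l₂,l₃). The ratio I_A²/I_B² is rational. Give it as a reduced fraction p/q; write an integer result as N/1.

27/10

Shared (l₁,l₂,l₃)=(1,5,6): N and (l;000)² cancel in I_A²/I_B².
A: Δ = 0!·2!·10!/13! = 1/858; Racah Σ t=0..0: t=0:+1/80640 = 1/80640; ⇒ 3j(1 5 6; 0 -3 3)² = 9/286, sgn -1
B: Δ = 0!·2!·10!/13! = 1/858; Racah Σ t=0..0: t=0:+1/60480 = 1/60480; ⇒ 3j(1 5 6; -1 2 -1)² = 5/429, sgn -1
I_A²/I_B² = (9/286)/(5/429) = 27/10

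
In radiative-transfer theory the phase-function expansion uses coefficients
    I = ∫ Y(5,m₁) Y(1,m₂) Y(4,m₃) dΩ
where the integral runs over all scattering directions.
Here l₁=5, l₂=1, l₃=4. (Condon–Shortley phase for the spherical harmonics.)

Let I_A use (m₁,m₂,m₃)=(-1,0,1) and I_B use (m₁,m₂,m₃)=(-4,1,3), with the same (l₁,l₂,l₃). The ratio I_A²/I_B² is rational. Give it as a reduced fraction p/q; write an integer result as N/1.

2/3

Same 5,1,4: normalisation and zero-m 3j drop out of the ratio.
A: Δ: 2! 8! 0! / 11! → 1/495; sum: t=1:−1/720 = -1/720; 3j²(5 1 4; -1 0 1) = Δ·Π!·Σ² = 8/165  (sign +1)
B: Δ: 2! 8! 0! / 11! → 1/495; sum: t=2:+1/10080 = 1/10080; 3j²(5 1 4; -4 1 3) = Δ·Π!·Σ² = 4/55  (sign -1)
I_A²/I_B² = (8/165)/(4/55) = 2/3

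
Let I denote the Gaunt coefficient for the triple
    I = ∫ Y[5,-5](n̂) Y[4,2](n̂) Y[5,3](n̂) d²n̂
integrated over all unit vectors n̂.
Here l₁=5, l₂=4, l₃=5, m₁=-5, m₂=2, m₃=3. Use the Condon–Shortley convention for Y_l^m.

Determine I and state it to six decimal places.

m-sum 0 ✓  L=14 even ✓  1≤5≤9 ✓
Π(2lᵢ+1) = 11×9×11 = 1089
triangle coeff Δ(5,4,5) = 1/3153150
Σ_t [0,4]: t=0:+1/69120 t=1:−1/1728 t=2:+1/576 t=3:−1/1728 t=4:+1/69120 = 7/11520
(3j)²=2/143 [(5 4 5; 0 0 0)], sign=-1
Σ_t [4,4]: t=4:+1/69120 = 1/69120
(3j)²=4/143 [(5 4 5; -5 2 3)], sign=+1
⇒ 4πI² = 72/169
I = (-1)√(72/169/(4π)) = -0.18412721

-0.184127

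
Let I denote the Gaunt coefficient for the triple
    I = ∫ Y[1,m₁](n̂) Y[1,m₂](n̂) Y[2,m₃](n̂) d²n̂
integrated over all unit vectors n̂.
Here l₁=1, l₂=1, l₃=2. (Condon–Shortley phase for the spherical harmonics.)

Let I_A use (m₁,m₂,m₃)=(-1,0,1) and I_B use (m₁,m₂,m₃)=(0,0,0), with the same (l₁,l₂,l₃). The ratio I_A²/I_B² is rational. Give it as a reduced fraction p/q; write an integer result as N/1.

Same 1,1,2: normalisation and zero-m 3j drop out of the ratio.
A: Δ: 0! 2! 2! / 5! → 1/30; sum: t=0:+1/2 = 1/2; 3j²(1 1 2; -1 0 1) = Δ·Π!·Σ² = 1/10  (sign -1)
B: Δ: 0! 2! 2! / 5! → 1/30; sum: t=0:+1/1 = 1/1; 3j²(1 1 2; 0 0 0) = Δ·Π!·Σ² = 2/15  (sign +1)
I_A²/I_B² = (1/10)/(2/15) = 3/4

3/4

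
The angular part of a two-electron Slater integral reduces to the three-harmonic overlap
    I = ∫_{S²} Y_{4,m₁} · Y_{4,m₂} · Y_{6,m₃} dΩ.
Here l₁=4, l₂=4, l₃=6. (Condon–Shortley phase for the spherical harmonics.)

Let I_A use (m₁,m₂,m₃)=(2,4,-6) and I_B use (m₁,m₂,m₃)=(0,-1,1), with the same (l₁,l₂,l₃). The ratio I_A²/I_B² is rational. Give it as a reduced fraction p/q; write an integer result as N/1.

88/35

Same 4,4,6: normalisation and zero-m 3j drop out of the ratio.
A: Δ: 2! 6! 6! / 15! → 1/1261260; sum: t=2:+1/1036800 = 1/1036800; 3j²(4 4 6; 2 4 -6) = Δ·Π!·Σ² = 4/195  (sign +1)
B: Δ: 2! 6! 6! / 15! → 1/1261260; sum: t=0:+1/3456 t=1:−1/1728 t=2:+1/11520 = -7/34560; 3j²(4 4 6; 0 -1 1) = Δ·Π!·Σ² = 7/858  (sign +1)
I_A²/I_B² = (4/195)/(7/858) = 88/35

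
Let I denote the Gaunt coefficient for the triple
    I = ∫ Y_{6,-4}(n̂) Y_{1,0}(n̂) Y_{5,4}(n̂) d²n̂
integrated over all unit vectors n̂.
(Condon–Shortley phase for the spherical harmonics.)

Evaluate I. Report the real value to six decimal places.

0.182727

Rules hold: Σm=0, L=12 even, 5≤5≤7.
N = 13·3·11 = 429
Δ = 2!·10!·0!/13! = 1/858
Racah Σ t=1..1: t=1:−1/14400 = -1/14400
⇒ 3j(6 1 5; 0 0 0)² = 6/143, sgn +1
Racah Σ t=1..1: t=1:−1/362880 = -1/362880
⇒ 3j(6 1 5; -4 0 4)² = 10/429, sgn +1
4πI² = N·(3j₀)²·(3jₘ)² = 60/143
I = +1·√(0.41958/4π) = 0.18272698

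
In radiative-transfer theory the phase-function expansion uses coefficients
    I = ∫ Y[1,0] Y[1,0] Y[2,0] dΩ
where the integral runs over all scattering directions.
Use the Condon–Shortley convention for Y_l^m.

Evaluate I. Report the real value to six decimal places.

Rules hold: Σm=0, L=4 even, 0≤2≤2.
N = 3·3·5 = 45
Δ = 0!·2!·2!/5! = 1/30
Racah Σ t=0..0: t=0:+1/1 = 1/1
⇒ 3j(1 1 2; 0 0 0)² = 2/15, sgn +1
(m-triple is (0,0,0) — same symbol as above.)
4πI² = N·(3j₀)²·(3jₘ)² = 4/5
I = +1·√(0.8/4π) = 0.25231325

0.252313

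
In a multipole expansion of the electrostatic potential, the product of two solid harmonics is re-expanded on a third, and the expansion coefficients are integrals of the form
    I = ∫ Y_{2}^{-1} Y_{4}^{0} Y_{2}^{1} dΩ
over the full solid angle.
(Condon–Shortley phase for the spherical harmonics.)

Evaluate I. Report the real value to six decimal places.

0.161197

Checks pass: Σm=0; 8 even; l₃=2∈[2,6].
(2·2+1)(2·4+1)(2·2+1) = 225
Δ: 4! 0! 4! / 9! → 1/630
sum: t=2:+1/16 = 1/16
3j²(2 4 2; 0 0 0) = Δ·Π!·Σ² = 2/35  (sign +1)
sum: t=3:−1/36 = -1/36
3j²(2 4 2; -1 0 1) = Δ·Π!·Σ² = 8/315  (sign +1)
combine: 4πI² = 225·2/35·8/315 = 16/49
take √, sign +1: I = 0.16119702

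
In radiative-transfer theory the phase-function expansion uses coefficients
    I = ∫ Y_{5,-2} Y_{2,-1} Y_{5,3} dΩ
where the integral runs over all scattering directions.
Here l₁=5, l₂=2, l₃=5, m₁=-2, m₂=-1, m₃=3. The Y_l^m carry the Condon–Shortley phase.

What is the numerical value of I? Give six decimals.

Rules hold: Σm=0, L=12 even, 3≤5≤7.
N = 11·5·11 = 605
Δ = 2!·8!·2!/13! = 1/38610
Racah Σ t=0..2: t=0:+1/2880 t=1:−1/576 t=2:+1/2880 = -1/960
⇒ 3j(5 2 5; 0 0 0)² = 10/429, sgn +1
Racah Σ t=0..1: t=0:+1/10080 t=1:−1/2880 = -1/4032
⇒ 3j(5 2 5; -2 -1 3)² = 10/429, sgn -1
4πI² = N·(3j₀)²·(3jₘ)² = 500/1521
I = -1·√(0.328731/4π) = -0.16173926

-0.161739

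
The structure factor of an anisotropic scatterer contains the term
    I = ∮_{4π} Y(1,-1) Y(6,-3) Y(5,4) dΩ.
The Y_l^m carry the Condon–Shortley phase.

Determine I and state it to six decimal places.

-0.070770

m-sum 0 ✓  L=12 even ✓  5≤5≤7 ✓
Π(2lᵢ+1) = 3×13×11 = 429
triangle coeff Δ(1,6,5) = 1/858
Σ_t [1,1]: t=1:−1/14400 = -1/14400
(3j)²=6/143 [(1 6 5; 0 0 0)], sign=+1
Σ_t [2,2]: t=2:+1/725760 = 1/725760
(3j)²=1/286 [(1 6 5; -1 -3 4)], sign=-1
⇒ 4πI² = 9/143
I = (-1)√(9/143/(4π)) = -0.07076985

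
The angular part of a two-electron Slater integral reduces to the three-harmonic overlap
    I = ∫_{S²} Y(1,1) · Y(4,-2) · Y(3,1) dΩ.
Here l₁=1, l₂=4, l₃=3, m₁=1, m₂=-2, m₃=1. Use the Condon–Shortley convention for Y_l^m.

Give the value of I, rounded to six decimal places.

0.238414

Checks pass: Σm=0; 8 even; l₃=3∈[3,5].
(2·1+1)(2·4+1)(2·3+1) = 189
Δ: 2! 0! 6! / 9! → 1/252
sum: t=1:−1/36 = -1/36
3j²(1 4 3; 0 0 0) = Δ·Π!·Σ² = 4/63  (sign +1)
sum: t=0:+1/96 = 1/96
3j²(1 4 3; 1 -2 1) = Δ·Π!·Σ² = 5/84  (sign +1)
combine: 4πI² = 189·4/63·5/84 = 5/7
take √, sign +1: I = 0.23841361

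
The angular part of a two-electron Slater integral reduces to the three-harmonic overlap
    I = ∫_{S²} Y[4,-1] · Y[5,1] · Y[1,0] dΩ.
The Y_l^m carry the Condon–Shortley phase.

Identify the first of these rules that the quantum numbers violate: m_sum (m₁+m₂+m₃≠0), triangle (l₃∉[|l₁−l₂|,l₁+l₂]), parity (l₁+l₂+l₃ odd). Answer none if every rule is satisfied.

m₁+m₂+m₃ = -1 + 1 + 0 = 0  ✓
triangle: |4−5|=1 ≤ l₃=1 ≤ 4+5=9  ✓
parity: l₁+l₂+l₃ = 10 is even  ✓

none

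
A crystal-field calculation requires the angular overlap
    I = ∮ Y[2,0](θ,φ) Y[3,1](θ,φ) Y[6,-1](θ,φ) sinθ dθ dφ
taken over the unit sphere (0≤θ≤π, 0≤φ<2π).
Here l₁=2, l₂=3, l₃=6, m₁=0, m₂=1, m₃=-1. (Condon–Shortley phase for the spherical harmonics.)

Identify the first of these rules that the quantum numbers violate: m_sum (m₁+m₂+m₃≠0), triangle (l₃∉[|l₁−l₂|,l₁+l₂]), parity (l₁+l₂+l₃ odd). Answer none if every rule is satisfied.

azimuthal sum: 0 + 1 − 1 = 0  ✓
1 ≤ 6 ≤ 5 (triangle on l)  ✗
L = 2 + 3 + 6 = 11 (odd)

triangle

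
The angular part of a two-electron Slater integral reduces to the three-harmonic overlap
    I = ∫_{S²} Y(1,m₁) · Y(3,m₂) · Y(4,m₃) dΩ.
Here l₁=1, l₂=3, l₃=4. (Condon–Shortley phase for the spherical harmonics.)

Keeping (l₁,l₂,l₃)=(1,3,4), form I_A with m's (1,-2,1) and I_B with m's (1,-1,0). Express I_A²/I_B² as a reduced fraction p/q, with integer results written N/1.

1/2

l's match ⇒ only the (l;m) 3-j factors differ between A and B.
A: triangle coeff Δ(1,3,4) = 1/252; Σ_t [0,0]: t=0:+1/240 = 1/240; (3j)²=1/84 [(1 3 4; 1 -2 1)], sign=-1
B: triangle coeff Δ(1,3,4) = 1/252; Σ_t [0,0]: t=0:+1/96 = 1/96; (3j)²=1/42 [(1 3 4; 1 -1 0)], sign=+1
I_A²/I_B² = (1/84)/(1/42) = 1/2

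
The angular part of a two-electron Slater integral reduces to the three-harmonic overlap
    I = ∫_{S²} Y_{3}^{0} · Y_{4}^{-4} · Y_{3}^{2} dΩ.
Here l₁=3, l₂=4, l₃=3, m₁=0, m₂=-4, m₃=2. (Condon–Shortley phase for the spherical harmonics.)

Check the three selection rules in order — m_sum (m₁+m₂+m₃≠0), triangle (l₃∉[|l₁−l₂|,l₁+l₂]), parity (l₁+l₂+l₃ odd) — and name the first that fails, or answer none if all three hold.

m_sum

azimuthal sum: 0 − 4 + 2 = -2  ✗
1 ≤ 3 ≤ 7 (triangle on l)
L = 3 + 4 + 3 = 10 (even)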